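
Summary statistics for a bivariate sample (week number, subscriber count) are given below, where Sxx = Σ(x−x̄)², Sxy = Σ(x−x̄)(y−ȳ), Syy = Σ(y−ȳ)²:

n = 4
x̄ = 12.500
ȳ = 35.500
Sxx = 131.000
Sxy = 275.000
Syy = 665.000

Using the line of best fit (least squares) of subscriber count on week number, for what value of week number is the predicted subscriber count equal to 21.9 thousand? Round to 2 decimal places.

6.02

b = Sxy/Sxx = 275/131 = 2.099237
a = ȳ − b·x̄ = 35.5 − 2.099237·12.5 = 9.259542
Set a + b·x = 21.9: x = (21.9 − 9.259542) / 2.099237 = 6.021455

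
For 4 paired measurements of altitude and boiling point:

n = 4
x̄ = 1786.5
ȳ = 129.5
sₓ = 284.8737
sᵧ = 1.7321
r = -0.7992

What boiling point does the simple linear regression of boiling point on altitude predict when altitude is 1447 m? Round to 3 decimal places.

b = r · sᵧ/sₓ = -0.7992 · 1.7321/284.8737 = -0.004859
a = ȳ − b·x̄ = 129.5 − (-0.004859)·1786.5 = 138.181187
ŷ(1447) = a + b·1447 = 138.181187 + (-0.004859)·1447 = 131.149741

131.150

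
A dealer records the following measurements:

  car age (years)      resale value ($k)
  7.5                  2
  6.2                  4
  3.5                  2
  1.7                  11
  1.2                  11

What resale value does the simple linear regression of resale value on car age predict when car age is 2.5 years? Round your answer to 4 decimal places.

8.0903

n = 5, Σx = 20.1, Σy = 30, Σxy = 78.7, Σx² = 111.27
Sxx = Σx² − (Σx)²/n = 111.27 − 80.802 = 30.468
Sxy = Σxy − (Σx)(Σy)/n = 78.7 − 120.6 = -41.9
b = Sxy/Sxx = -41.9/30.468 = -1.375213
a = ȳ − b·x̄ = 6 − (-1.375213)·4.02 = 11.528358
ŷ(2.5) = a + b·2.5 = 11.528358 + (-1.375213)·2.5 = 8.090324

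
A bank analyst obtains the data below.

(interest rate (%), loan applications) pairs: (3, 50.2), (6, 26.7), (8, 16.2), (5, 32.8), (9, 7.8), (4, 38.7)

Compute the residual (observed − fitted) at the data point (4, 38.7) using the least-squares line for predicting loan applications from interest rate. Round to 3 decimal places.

n = 6, Σx = 35, Σy = 172.4, Σxy = 829.4, Σx² = 231
Sxx = Σx² − (Σx)²/n = 231 − 204.166667 = 26.833333
Sxy = Σxy − (Σx)(Σy)/n = 829.4 − 1005.666667 = -176.266667
b = Sxy/Sxx = -176.266667/26.833333 = -6.568944
a = ȳ − b·x̄ = 28.733333 − (-6.568944)·5.833333 = 67.052174
ŷ(4) = 67.052174 + (-6.568944)·4 = 40.776398
residual = y − ŷ = 38.7 − 40.776398 = -2.076398

-2.076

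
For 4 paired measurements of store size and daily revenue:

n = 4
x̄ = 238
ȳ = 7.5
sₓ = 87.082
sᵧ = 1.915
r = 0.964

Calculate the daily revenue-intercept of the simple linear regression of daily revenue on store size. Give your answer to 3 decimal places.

b = r · sᵧ/sₓ = 0.964 · 1.915/87.082 = 0.021199
a = ȳ − b·x̄ = 7.5 − 0.021199·238 = 2.454614

2.455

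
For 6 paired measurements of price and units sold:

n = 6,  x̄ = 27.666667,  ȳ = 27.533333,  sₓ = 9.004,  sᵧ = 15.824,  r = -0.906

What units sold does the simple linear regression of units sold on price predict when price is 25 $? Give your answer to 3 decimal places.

31.779

b = r · sᵧ/sₓ = -0.906 · 15.824/9.004 = -1.592242
a = ȳ − b·x̄ = 27.533333 − (-1.592242)·27.666667 = 71.585353
ŷ(25) = a + b·25 = 71.585353 + (-1.592242)·25 = 31.779311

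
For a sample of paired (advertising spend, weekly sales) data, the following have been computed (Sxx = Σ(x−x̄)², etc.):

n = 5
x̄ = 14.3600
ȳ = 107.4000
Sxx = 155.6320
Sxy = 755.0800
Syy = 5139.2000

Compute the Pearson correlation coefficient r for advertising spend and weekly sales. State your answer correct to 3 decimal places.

0.844

r = Sxy/√(Sxx·Syy) = 755.08/√(799823.9744) = 755.08/894.328784 = 0.844298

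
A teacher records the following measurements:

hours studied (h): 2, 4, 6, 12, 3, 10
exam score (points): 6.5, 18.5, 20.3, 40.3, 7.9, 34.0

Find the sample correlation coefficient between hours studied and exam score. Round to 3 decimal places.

n = 6, Σx = 37, Σy = 127.5, Σxy = 1056.1, Σx² = 309, Σy² = 3639.09
Sxx = Σx² − (Σx)²/n = 309 − 228.166667 = 80.833333
Sxy = Σxy − (Σx)(Σy)/n = 1056.1 − 786.25 = 269.85
Syy = Σy² − (Σy)²/n = 3639.09 − 2709.375 = 929.715
r = Sxy/√(Sxx·Syy) = 269.85/√(75151.9625) = 269.85/274.138583 = 0.984356

0.984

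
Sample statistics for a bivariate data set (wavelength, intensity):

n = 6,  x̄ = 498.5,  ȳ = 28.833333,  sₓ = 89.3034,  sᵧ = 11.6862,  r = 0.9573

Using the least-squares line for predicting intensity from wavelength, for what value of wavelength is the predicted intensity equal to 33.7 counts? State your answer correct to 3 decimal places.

b = r · sᵧ/sₓ = 0.9573 · 11.6862/89.3034 = 0.125272
a = ȳ − b·x̄ = 28.833333 − 0.125272·498.5 = -33.614668
Set a + b·x = 33.7: x = (33.7 − (-33.614668)) / 0.125272 = 537.348857

537.349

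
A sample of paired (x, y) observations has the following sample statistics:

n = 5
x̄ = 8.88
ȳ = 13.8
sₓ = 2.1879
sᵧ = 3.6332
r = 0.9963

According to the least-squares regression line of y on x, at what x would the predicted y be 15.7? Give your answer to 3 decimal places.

b = r · sᵧ/sₓ = 0.9963 · 3.6332/2.1879 = 1.654444
a = ȳ − b·x̄ = 13.8 − 1.654444·8.88 = -0.891459
Set a + b·x = 15.7: x = (15.7 − (-0.891459)) / 1.654444 = 10.028422

10.028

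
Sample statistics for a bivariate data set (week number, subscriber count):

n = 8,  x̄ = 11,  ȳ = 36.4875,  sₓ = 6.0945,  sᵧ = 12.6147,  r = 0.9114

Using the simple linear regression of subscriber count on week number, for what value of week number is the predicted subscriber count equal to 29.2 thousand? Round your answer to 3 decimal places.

b = r · sᵧ/sₓ = 0.9114 · 12.6147/6.0945 = 1.886461
a = ȳ − b·x̄ = 36.4875 − 1.886461·11 = 15.736427
Set a + b·x = 29.2: x = (29.2 − 15.736427) / 1.886461 = 7.136947

7.137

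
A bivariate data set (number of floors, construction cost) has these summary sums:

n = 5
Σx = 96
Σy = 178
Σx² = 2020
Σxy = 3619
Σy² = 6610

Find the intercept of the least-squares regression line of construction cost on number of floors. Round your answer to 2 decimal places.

Sxx = Σx² − (Σx)²/n = 2020 − 1843.2 = 176.8
Sxy = Σxy − (Σx)(Σy)/n = 3619 − 3417.6 = 201.4
b = Sxy/Sxx = 201.4/176.8 = 1.139140
a = ȳ − b·x̄ = 35.6 − 1.139140·19.2 = 13.728507

13.73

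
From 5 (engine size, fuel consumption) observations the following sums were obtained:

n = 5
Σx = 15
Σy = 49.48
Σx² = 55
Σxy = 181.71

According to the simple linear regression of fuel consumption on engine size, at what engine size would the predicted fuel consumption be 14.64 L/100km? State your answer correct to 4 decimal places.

Sxx = Σx² − (Σx)²/n = 55 − 45 = 10
Sxy = Σxy − (Σx)(Σy)/n = 181.71 − 148.44 = 33.27
b = Sxy/Sxx = 33.27/10 = 3.327
a = ȳ − b·x̄ = 9.896 − 3.327·3 = -0.085
Set a + b·x = 14.64: x = (14.64 − (-0.085)) / 3.327 = 4.425909

4.4259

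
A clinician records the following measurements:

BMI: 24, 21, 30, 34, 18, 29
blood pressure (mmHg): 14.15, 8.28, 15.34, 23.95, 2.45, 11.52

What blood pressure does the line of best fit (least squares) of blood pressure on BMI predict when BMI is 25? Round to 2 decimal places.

n = 6, Σx = 156, Σy = 75.69, Σxy = 2166.16, Σx² = 4238
Sxx = Σx² − (Σx)²/n = 4238 − 4056 = 182
Sxy = Σxy − (Σx)(Σy)/n = 2166.16 − 1967.94 = 198.22
b = Sxy/Sxx = 198.22/182 = 1.089121
a = ȳ − b·x̄ = 12.615 − 1.089121·26 = -15.702143
ŷ(25) = a + b·25 = -15.702143 + 1.089121·25 = 11.525879

11.53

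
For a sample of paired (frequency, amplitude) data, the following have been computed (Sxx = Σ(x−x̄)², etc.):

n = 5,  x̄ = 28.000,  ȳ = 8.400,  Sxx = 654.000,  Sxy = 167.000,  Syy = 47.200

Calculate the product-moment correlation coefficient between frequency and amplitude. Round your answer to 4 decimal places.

0.9505

r = Sxy/√(Sxx·Syy) = 167/√(30868.8) = 167/175.695191 = 0.950510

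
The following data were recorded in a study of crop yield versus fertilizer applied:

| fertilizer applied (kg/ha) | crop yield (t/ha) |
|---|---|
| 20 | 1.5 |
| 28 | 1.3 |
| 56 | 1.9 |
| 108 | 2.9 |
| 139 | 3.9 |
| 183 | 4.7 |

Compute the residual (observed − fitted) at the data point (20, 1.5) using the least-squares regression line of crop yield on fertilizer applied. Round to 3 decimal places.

n = 6, Σx = 534, Σy = 16.2, Σxy = 1888.2, Σx² = 68794
Sxx = Σx² − (Σx)²/n = 68794 − 47526 = 21268
Sxy = Σxy − (Σx)(Σy)/n = 1888.2 − 1441.8 = 446.4
b = Sxy/Sxx = 446.4/21268 = 0.020989
a = ȳ − b·x̄ = 2.7 − 0.020989·89 = 0.831954
ŷ(20) = 0.831954 + 0.020989·20 = 1.251740
residual = y − ŷ = 1.5 − 1.251740 = 0.248260

0.248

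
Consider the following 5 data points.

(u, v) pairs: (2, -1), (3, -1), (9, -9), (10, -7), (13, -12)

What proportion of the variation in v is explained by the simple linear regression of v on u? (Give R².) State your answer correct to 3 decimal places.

0.946

n = 5, Σx = 37, Σy = -30, Σxy = -312, Σx² = 363, Σy² = 276
Sxx = Σx² − (Σx)²/n = 363 − 273.8 = 89.2
Sxy = Σxy − (Σx)(Σy)/n = -312 − (-222) = -90
Syy = Σy² − (Σy)²/n = 276 − 180 = 96
R² = Sxy²/(Sxx·Syy) = (-90)²/(89.2·96) = 0.945908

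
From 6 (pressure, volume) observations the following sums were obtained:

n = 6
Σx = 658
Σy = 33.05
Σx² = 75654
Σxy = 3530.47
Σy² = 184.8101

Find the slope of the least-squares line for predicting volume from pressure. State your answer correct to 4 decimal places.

Sxx = Σx² − (Σx)²/n = 75654 − 72160.666667 = 3493.333333
Sxy = Σxy − (Σx)(Σy)/n = 3530.47 − 3624.483333 = -94.013333
b = Sxy/Sxx = -94.013333/3493.333333 = -0.026912

-0.0269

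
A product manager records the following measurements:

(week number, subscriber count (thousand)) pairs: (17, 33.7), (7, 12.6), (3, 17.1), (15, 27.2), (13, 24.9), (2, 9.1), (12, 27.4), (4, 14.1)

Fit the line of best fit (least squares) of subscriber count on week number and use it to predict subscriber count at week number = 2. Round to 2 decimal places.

n = 8, Σx = 73, Σy = 166.1, Σxy = 1847.5, Σx² = 905
Sxx = Σx² − (Σx)²/n = 905 − 666.125 = 238.875
Sxy = Σxy − (Σx)(Σy)/n = 1847.5 − 1515.6625 = 331.8375
b = Sxy/Sxx = 331.8375/238.875 = 1.389168
a = ȳ − b·x̄ = 20.7625 − 1.389168·9.125 = 8.086342
ŷ(2) = a + b·2 = 8.086342 + 1.389168·2 = 10.864678

10.86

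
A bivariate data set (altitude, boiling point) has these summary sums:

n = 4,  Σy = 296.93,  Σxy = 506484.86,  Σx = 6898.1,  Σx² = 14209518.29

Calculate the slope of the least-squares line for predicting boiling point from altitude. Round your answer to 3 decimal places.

-0.002

Sxx = Σx² − (Σx)²/n = 14209518.29 − 11895945.9025 = 2313572.3875
Sxy = Σxy − (Σx)(Σy)/n = 506484.86 − 512063.20825 = -5578.34825
b = Sxy/Sxx = -5578.34825/2313572.3875 = -0.002411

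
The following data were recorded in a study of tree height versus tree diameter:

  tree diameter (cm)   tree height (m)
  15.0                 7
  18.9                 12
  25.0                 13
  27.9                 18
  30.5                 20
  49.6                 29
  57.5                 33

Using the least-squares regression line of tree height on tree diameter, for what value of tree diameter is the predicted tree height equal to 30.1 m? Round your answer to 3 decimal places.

51.221

n = 7, Σx = 224.4, Σy = 132, Σxy = 5104.9, Σx² = 8682.28
Sxx = Σx² − (Σx)²/n = 8682.28 − 7193.622857 = 1488.657143
Sxy = Σxy − (Σx)(Σy)/n = 5104.9 − 4231.542857 = 873.357143
b = Sxy/Sxx = 873.357143/1488.657143 = 0.586674
a = ȳ − b·x̄ = 18.857143 − 0.586674·32.057143 = 0.050036
Set a + b·x = 30.1: x = (30.1 − 0.050036) / 0.586674 = 51.220849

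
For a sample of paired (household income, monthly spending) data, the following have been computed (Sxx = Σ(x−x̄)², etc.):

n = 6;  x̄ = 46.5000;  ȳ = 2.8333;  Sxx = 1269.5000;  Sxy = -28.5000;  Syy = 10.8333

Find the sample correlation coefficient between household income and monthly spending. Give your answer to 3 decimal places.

-0.243

r = Sxy/√(Sxx·Syy) = -28.5/√(13752.87435) = -28.5/117.272650 = -0.243023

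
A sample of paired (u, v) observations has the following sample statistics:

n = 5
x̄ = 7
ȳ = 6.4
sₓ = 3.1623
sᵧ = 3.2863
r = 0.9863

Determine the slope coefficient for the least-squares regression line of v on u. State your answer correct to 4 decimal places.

b = r · sᵧ/sₓ = 0.9863 · 3.2863/3.1623 = 1.024975

1.0250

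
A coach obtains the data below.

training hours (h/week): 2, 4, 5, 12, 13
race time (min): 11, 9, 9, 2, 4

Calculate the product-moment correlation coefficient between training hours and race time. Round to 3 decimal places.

n = 5, Σx = 36, Σy = 35, Σxy = 179, Σx² = 358, Σy² = 303
Sxx = Σx² − (Σx)²/n = 358 − 259.2 = 98.8
Sxy = Σxy − (Σx)(Σy)/n = 179 − 252 = -73
Syy = Σy² − (Σy)²/n = 303 − 245 = 58
r = Sxy/√(Sxx·Syy) = -73/√(5730.4) = -73/75.699406 = -0.964340

-0.964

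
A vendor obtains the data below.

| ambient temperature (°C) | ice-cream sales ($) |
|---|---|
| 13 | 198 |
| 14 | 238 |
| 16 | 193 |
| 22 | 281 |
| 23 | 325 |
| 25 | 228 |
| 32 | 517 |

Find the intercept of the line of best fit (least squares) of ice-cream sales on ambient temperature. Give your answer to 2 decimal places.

n = 7, Σx = 145, Σy = 1980, Σxy = 44895, Σx² = 3283
Sxx = Σx² − (Σx)²/n = 3283 − 3003.571429 = 279.428571
Sxy = Σxy − (Σx)(Σy)/n = 44895 − 41014.285714 = 3880.714286
b = Sxy/Sxx = 3880.714286/279.428571 = 13.888037
a = ȳ − b·x̄ = 282.857143 − 13.888037·20.714286 = -4.823620

-4.82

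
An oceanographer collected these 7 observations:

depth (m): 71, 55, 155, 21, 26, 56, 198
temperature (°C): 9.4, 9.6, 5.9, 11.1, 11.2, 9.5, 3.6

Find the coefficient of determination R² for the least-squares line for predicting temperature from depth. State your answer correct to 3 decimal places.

n = 7, Σx = 582, Σy = 60.3, Σxy = 3879, Σx² = 75548, Σy² = 567.19
Sxx = Σx² − (Σx)²/n = 75548 − 48389.142857 = 27158.857143
Sxy = Σxy − (Σx)(Σy)/n = 3879 − 5013.514286 = -1134.514286
Syy = Σy² − (Σy)²/n = 567.19 − 519.441429 = 47.748571
R² = Sxy²/(Sxx·Syy) = (-1134.514286)²/(27158.857143·47.748571) = 0.992540

0.993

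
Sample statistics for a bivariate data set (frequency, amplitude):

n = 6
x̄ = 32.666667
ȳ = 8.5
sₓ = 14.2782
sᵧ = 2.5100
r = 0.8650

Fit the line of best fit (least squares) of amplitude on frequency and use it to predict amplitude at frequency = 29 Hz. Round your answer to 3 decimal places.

7.942

b = r · sᵧ/sₓ = 0.865 · 2.51/14.2782 = 0.152060
a = ȳ − b·x̄ = 8.5 − 0.152060·32.666667 = 3.532691
ŷ(29) = a + b·29 = 3.532691 + 0.152060·29 = 7.942445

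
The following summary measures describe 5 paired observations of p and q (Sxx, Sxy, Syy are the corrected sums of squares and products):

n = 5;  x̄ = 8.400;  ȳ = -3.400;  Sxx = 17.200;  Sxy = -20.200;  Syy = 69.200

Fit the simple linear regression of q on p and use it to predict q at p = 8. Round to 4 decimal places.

-2.9302

b = Sxy/Sxx = -20.2/17.2 = -1.174419
a = ȳ − b·x̄ = -3.4 − (-1.174419)·8.4 = 6.465116
ŷ(8) = a + b·8 = 6.465116 + (-1.174419)·8 = -2.930233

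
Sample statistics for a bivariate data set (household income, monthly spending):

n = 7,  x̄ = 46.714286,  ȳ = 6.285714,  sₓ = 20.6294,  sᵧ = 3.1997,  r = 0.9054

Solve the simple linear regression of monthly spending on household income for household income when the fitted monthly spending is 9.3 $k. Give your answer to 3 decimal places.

b = r · sᵧ/sₓ = 0.9054 · 3.1997/20.6294 = 0.140431
a = ȳ − b·x̄ = 6.285714 − 0.140431·46.714286 = -0.274422
Set a + b·x = 9.3: x = (9.3 − (-0.274422)) / 0.140431 = 68.178812

68.179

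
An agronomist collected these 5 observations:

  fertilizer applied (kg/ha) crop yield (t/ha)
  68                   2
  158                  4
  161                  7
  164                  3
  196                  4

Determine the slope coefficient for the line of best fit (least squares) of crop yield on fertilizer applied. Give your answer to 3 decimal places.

0.020

n = 5, Σx = 747, Σy = 20, Σxy = 3171, Σx² = 120821
Sxx = Σx² − (Σx)²/n = 120821 − 111601.8 = 9219.2
Sxy = Σxy − (Σx)(Σy)/n = 3171 − 2988 = 183
b = Sxy/Sxx = 183/9219.2 = 0.019850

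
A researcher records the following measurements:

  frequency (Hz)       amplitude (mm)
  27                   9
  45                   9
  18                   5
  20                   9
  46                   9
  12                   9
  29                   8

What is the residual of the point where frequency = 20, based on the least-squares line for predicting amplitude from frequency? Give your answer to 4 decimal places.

1.0268

n = 7, Σx = 197, Σy = 58, Σxy = 1672, Σx² = 6579
Sxx = Σx² − (Σx)²/n = 6579 − 5544.142857 = 1034.857143
Sxy = Σxy − (Σx)(Σy)/n = 1672 − 1632.285714 = 39.714286
b = Sxy/Sxx = 39.714286/1034.857143 = 0.038377
a = ȳ − b·x̄ = 8.285714 − 0.038377·28.142857 = 7.205687
ŷ(20) = 7.205687 + 0.038377·20 = 7.973219
residual = y − ŷ = 9 − 7.973219 = 1.026781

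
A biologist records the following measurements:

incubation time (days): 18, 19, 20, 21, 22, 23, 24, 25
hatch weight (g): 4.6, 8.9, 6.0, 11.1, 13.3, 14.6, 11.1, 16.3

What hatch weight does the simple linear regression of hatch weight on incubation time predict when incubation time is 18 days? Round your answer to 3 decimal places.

5.700

n = 8, Σx = 172, Σy = 85.9, Σxy = 1907.3, Σx² = 3740
Sxx = Σx² − (Σx)²/n = 3740 − 3698 = 42
Sxy = Σxy − (Σx)(Σy)/n = 1907.3 − 1846.85 = 60.45
b = Sxy/Sxx = 60.45/42 = 1.439286
a = ȳ − b·x̄ = 10.7375 − 1.439286·21.5 = -20.207143
ŷ(18) = a + b·18 = -20.207143 + 1.439286·18 = 5.7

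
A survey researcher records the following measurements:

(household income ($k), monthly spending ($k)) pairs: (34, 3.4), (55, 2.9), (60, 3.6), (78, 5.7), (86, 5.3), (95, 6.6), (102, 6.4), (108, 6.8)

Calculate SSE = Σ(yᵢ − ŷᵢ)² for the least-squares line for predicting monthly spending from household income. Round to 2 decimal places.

2.37

n = 8, Σx = 618, Σy = 40.7, Σxy = 3405.7, Σx² = 52354, Σy² = 224.27
Sxx = Σx² − (Σx)²/n = 52354 − 47740.5 = 4613.5
Sxy = Σxy − (Σx)(Σy)/n = 3405.7 − 3144.075 = 261.625
Syy = Σy² − (Σy)²/n = 224.27 − 207.06125 = 17.20875
b = Sxy/Sxx = 261.625/4613.5 = 0.056709
SSE = Syy − b·Sxy = 17.20875 − 0.056709·261.625 = 2.372370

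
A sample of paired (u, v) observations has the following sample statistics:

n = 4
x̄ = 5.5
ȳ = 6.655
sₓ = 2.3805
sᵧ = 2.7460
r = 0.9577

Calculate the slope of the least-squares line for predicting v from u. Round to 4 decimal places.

b = r · sᵧ/sₓ = 0.9577 · 2.746/2.3805 = 1.104744

1.1047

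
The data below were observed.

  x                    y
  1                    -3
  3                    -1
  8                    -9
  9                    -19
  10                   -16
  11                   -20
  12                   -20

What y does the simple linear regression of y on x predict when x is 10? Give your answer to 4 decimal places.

n = 7, Σx = 54, Σy = -88, Σxy = -869, Σx² = 520
Sxx = Σx² − (Σx)²/n = 520 − 416.571429 = 103.428571
Sxy = Σxy − (Σx)(Σy)/n = -869 − (-678.857143) = -190.142857
b = Sxy/Sxx = -190.142857/103.428571 = -1.838398
a = ȳ − b·x̄ = -12.571429 − (-1.838398)·7.714286 = 1.610497
ŷ(10) = a + b·10 = 1.610497 + (-1.838398)·10 = -16.773481

-16.7735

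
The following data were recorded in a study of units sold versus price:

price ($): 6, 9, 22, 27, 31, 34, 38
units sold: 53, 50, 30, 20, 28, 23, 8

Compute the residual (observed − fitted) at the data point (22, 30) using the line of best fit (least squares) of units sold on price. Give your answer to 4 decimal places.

-2.6115

n = 7, Σx = 167, Σy = 212, Σxy = 3922, Σx² = 4891
Sxx = Σx² − (Σx)²/n = 4891 − 3984.142857 = 906.857143
Sxy = Σxy − (Σx)(Σy)/n = 3922 − 5057.714286 = -1135.714286
b = Sxy/Sxx = -1135.714286/906.857143 = -1.252363
a = ȳ − b·x̄ = 30.285714 − (-1.252363)·23.857143 = 60.163516
ŷ(22) = 60.163516 + (-1.252363)·22 = 32.611531
residual = y − ŷ = 30 − 32.611531 = -2.611531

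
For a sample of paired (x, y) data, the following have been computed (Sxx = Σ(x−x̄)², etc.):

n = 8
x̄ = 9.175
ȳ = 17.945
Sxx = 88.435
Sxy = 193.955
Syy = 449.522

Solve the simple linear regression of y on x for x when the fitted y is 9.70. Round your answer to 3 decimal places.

b = Sxy/Sxx = 193.955/88.435 = 2.193193
a = ȳ − b·x̄ = 17.945 − 2.193193·9.175 = -2.177543
Set a + b·x = 9.70: x = (9.70 − (-2.177543)) / 2.193193 = 5.415640

5.416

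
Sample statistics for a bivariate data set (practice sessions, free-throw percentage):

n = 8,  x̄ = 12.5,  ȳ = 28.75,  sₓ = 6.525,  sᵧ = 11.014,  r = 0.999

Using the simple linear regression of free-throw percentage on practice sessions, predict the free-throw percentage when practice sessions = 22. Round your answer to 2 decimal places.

44.77

b = r · sᵧ/sₓ = 0.999 · 11.014/6.525 = 1.686281
a = ȳ − b·x̄ = 28.75 − 1.686281·12.5 = 7.671483
ŷ(22) = a + b·22 = 7.671483 + 1.686281·22 = 44.769673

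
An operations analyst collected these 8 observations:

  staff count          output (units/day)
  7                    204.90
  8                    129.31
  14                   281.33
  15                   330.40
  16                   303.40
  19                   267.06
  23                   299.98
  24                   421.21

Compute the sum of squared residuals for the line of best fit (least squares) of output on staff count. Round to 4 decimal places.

17489.0701

n = 8, Σx = 126, Σy = 2237.59, Σxy = 38300.52, Σx² = 2256, Σy² = 677794.2831
Sxx = Σx² − (Σx)²/n = 2256 − 1984.5 = 271.5
Sxy = Σxy − (Σx)(Σy)/n = 38300.52 − 35242.0425 = 3058.4775
Syy = Σy² − (Σy)²/n = 677794.2831 − 625851.126013 = 51943.157088
b = Sxy/Sxx = 3058.4775/271.5 = 11.265110
SSE = Syy − b·Sxy = 51943.157088 − 11.265110·3058.4775 = 17489.070097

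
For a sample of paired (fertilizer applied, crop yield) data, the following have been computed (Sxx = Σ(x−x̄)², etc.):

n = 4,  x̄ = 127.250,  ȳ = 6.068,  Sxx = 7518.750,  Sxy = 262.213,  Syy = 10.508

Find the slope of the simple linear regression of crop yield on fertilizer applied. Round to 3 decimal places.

b = Sxy/Sxx = 262.213/7518.75 = 0.034875

0.035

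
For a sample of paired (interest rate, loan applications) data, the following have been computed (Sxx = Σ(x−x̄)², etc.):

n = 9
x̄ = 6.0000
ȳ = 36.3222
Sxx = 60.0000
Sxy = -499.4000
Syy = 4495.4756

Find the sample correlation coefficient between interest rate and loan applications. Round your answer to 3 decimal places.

r = Sxy/√(Sxx·Syy) = -499.4/√(269728.536) = -499.4/519.353960 = -0.961579

-0.962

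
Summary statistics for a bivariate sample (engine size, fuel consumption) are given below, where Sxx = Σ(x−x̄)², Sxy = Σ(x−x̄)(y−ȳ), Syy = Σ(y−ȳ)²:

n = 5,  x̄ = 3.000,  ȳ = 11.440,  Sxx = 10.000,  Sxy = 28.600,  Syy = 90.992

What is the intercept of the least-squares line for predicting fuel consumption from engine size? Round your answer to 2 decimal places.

b = Sxy/Sxx = 28.6/10 = 2.86
a = ȳ − b·x̄ = 11.44 − 2.86·3 = 2.86

2.86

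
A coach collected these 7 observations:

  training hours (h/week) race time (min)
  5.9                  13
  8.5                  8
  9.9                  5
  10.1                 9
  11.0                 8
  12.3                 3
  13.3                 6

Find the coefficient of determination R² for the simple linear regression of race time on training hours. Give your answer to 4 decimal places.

n = 7, Σx = 71, Σy = 52, Σxy = 489.8, Σx² = 756.26, Σy² = 448
Sxx = Σx² − (Σx)²/n = 756.26 − 720.142857 = 36.117143
Sxy = Σxy − (Σx)(Σy)/n = 489.8 − 527.428571 = -37.628571
Syy = Σy² − (Σy)²/n = 448 − 386.285714 = 61.714286
R² = Sxy²/(Sxx·Syy) = (-37.628571)²/(36.117143·61.714286) = 0.635238

0.6352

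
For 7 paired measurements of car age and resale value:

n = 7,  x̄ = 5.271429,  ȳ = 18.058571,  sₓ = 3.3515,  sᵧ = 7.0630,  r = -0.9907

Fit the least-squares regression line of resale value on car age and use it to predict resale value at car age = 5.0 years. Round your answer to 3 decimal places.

18.625

b = r · sᵧ/sₓ = -0.9907 · 7.063/3.3515 = -2.087816
a = ȳ − b·x̄ = 18.058571 − (-2.087816)·5.271429 = 29.064343
ŷ(5.0) = a + b·5.0 = 29.064343 + (-2.087816)·5 = 18.625265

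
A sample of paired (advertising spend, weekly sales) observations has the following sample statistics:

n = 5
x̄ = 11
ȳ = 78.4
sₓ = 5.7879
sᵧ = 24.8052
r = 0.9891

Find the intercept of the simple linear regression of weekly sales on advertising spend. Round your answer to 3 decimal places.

31.771

b = r · sᵧ/sₓ = 0.9891 · 24.8052/5.7879 = 4.238985
a = ȳ − b·x̄ = 78.4 − 4.238985·11 = 31.771161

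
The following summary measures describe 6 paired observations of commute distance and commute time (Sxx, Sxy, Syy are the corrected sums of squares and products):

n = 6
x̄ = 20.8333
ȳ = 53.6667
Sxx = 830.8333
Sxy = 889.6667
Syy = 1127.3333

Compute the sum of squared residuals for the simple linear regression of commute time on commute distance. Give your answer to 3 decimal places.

b = Sxy/Sxx = 889.6667/830.8333 = 1.070813
SSE = Syy − b·Sxy = 1127.3333 − 1.070813·889.6667 = 174.667059

174.667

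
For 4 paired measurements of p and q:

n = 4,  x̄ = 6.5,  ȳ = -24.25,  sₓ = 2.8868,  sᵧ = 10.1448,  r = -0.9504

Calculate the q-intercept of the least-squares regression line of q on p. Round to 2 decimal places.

-2.54

b = r · sᵧ/sₓ = -0.9504 · 10.1448/2.8868 = -3.339898
a = ȳ − b·x̄ = -24.25 − (-3.339898)·6.5 = -2.540662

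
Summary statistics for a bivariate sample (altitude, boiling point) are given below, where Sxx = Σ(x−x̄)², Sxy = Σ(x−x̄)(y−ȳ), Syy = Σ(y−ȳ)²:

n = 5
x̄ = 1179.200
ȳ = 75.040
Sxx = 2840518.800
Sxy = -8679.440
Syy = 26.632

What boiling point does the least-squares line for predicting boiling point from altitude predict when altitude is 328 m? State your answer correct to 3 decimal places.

b = Sxy/Sxx = -8679.44/2840518.8 = -0.003056
a = ȳ − b·x̄ = 75.04 − (-0.003056)·1179.2 = 78.643143
ŷ(328) = a + b·328 = 78.643143 + (-0.003056)·328 = 77.640912

77.641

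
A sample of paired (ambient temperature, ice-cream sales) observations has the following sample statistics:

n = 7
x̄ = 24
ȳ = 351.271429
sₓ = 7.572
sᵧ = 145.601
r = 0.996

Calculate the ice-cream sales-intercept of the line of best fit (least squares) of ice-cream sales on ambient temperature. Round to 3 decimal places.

-108.375

b = r · sᵧ/sₓ = 0.996 · 145.601/7.572 = 19.151954
a = ȳ − b·x̄ = 351.271429 − 19.151954·24 = -108.375468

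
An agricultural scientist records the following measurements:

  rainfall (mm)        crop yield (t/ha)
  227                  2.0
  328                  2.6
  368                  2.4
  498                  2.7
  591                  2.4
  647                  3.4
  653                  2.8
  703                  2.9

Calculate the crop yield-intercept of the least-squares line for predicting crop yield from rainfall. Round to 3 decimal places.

1.767

n = 8, Σx = 4015, Σy = 21.2, Σxy = 11019.9, Σx² = 2231049
Sxx = Σx² − (Σx)²/n = 2231049 − 2015028.125 = 216020.875
Sxy = Σxy − (Σx)(Σy)/n = 11019.9 − 10639.75 = 380.15
b = Sxy/Sxx = 380.15/216020.875 = 0.001760
a = ȳ − b·x̄ = 2.65 − 0.001760·501.875 = 1.766809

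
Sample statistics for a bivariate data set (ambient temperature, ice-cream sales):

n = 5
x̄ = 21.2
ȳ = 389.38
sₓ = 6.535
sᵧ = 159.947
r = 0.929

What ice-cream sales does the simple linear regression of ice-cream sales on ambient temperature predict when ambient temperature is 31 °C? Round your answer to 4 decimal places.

b = r · sᵧ/sₓ = 0.929 · 159.947/6.535 = 22.737684
a = ȳ − b·x̄ = 389.38 − 22.737684·21.2 = -92.658895
ŷ(31) = a + b·31 = -92.658895 + 22.737684·31 = 612.209300

612.2093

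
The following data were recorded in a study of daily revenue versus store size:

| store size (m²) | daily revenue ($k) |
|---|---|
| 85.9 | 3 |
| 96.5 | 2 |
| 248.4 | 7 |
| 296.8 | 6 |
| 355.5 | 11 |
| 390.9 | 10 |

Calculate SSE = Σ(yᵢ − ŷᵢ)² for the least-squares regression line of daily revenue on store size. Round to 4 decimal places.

7.1092

n = 6, Σx = 1474, Σy = 39, Σxy = 11789.8, Σx² = 445666.92, Σy² = 319
Sxx = Σx² − (Σx)²/n = 445666.92 − 362112.666667 = 83554.253333
Sxy = Σxy − (Σx)(Σy)/n = 11789.8 − 9581 = 2208.8
Syy = Σy² − (Σy)²/n = 319 − 253.5 = 65.5
b = Sxy/Sxx = 2208.8/83554.253333 = 0.026436
SSE = Syy − b·Sxy = 65.5 − 0.026436·2208.8 = 7.109227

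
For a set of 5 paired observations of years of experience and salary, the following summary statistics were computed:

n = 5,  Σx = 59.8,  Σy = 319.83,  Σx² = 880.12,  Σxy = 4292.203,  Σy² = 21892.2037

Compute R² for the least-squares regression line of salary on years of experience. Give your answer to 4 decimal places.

Sxx = Σx² − (Σx)²/n = 880.12 − 715.208 = 164.912
Sxy = Σxy − (Σx)(Σy)/n = 4292.203 − 3825.1668 = 467.0362
Syy = Σy² − (Σy)²/n = 21892.2037 − 20458.24578 = 1433.95792
R² = Sxy²/(Sxx·Syy) = (467.0362)²/(164.912·1433.95792) = 0.922385

0.9224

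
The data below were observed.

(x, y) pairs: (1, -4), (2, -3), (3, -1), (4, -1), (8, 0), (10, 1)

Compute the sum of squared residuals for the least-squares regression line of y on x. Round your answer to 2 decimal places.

2.81

n = 6, Σx = 28, Σy = -8, Σxy = -7, Σx² = 194, Σy² = 28
Sxx = Σx² − (Σx)²/n = 194 − 130.666667 = 63.333333
Sxy = Σxy − (Σx)(Σy)/n = -7 − (-37.333333) = 30.333333
Syy = Σy² − (Σy)²/n = 28 − 10.666667 = 17.333333
b = Sxy/Sxx = 30.333333/63.333333 = 0.478947
SSE = Syy − b·Sxy = 17.333333 − 0.478947·30.333333 = 2.805263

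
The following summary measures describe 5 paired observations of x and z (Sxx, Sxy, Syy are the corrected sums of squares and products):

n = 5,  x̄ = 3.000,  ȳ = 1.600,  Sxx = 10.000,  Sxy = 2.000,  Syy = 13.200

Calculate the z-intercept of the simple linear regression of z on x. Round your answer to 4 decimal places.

b = Sxy/Sxx = 2/10 = 0.2
a = ȳ − b·x̄ = 1.6 − 0.2·3 = 1

1.0000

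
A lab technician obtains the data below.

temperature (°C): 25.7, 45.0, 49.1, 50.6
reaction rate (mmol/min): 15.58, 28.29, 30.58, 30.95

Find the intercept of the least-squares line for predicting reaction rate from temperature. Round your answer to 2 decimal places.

-0.54

n = 4, Σx = 170.4, Σy = 105.4, Σxy = 4741.004, Σx² = 7656.66
Sxx = Σx² − (Σx)²/n = 7656.66 − 7259.04 = 397.62
Sxy = Σxy − (Σx)(Σy)/n = 4741.004 − 4490.04 = 250.964
b = Sxy/Sxx = 250.964/397.62 = 0.631165
a = ȳ − b·x̄ = 26.35 − 0.631165·42.6 = -0.537648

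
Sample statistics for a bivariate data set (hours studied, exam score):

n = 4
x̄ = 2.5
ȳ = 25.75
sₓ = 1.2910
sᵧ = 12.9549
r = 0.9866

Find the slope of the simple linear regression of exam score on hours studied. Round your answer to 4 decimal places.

9.9003

b = r · sᵧ/sₓ = 0.9866 · 12.9549/1.291 = 9.900313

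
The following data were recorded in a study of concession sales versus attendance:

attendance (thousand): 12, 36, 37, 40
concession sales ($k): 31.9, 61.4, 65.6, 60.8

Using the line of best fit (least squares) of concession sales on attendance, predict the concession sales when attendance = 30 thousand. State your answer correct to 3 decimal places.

n = 4, Σx = 125, Σy = 219.7, Σxy = 7452.4, Σx² = 4409
Sxx = Σx² − (Σx)²/n = 4409 − 3906.25 = 502.75
Sxy = Σxy − (Σx)(Σy)/n = 7452.4 − 6865.625 = 586.775
b = Sxy/Sxx = 586.775/502.75 = 1.167131
a = ȳ − b·x̄ = 54.925 − 1.167131·31.25 = 18.452163
ŷ(30) = a + b·30 = 18.452163 + 1.167131·30 = 53.466087

53.466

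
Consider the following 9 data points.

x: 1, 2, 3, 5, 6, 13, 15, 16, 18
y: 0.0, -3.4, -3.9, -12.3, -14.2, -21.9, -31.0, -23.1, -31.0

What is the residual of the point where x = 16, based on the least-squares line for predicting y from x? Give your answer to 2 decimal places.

n = 9, Σx = 79, Σy = -140.8, Σxy = -1842.5, Σx² = 1049
Sxx = Σx² − (Σx)²/n = 1049 − 693.444444 = 355.555556
Sxy = Σxy − (Σx)(Σy)/n = -1842.5 − (-1235.911111) = -606.588889
b = Sxy/Sxx = -606.588889/355.555556 = -1.706031
a = ȳ − b·x̄ = -15.644444 − (-1.706031)·8.777778 = -0.669281
ŷ(16) = -0.669281 + (-1.706031)·16 = -27.965781
residual = y − ŷ = -23.1 − (-27.965781) = 4.865781

4.87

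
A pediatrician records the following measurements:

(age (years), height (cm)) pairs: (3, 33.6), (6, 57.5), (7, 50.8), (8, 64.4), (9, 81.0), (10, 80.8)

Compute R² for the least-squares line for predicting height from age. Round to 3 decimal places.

0.902

n = 6, Σx = 43, Σy = 368.1, Σxy = 2853.6, Σx² = 339, Σy² = 24252.85
Sxx = Σx² − (Σx)²/n = 339 − 308.166667 = 30.833333
Sxy = Σxy − (Σx)(Σy)/n = 2853.6 − 2638.05 = 215.55
Syy = Σy² − (Σy)²/n = 24252.85 − 22582.935 = 1669.915
R² = Sxy²/(Sxx·Syy) = (215.55)²/(30.833333·1669.915) = 0.902363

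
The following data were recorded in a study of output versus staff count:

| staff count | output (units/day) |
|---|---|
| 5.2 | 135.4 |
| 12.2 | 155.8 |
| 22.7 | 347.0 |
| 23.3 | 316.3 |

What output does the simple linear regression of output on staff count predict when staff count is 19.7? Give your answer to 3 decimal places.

284.366

n = 4, Σx = 63.4, Σy = 954.5, Σxy = 17851.53, Σx² = 1234.06
Sxx = Σx² − (Σx)²/n = 1234.06 − 1004.89 = 229.17
Sxy = Σxy − (Σx)(Σy)/n = 17851.53 − 15128.825 = 2722.705
b = Sxy/Sxx = 2722.705/229.17 = 11.880722
a = ȳ − b·x̄ = 238.625 − 11.880722·15.85 = 50.315561
ŷ(19.7) = a + b·19.7 = 50.315561 + 11.880722·19.7 = 284.365779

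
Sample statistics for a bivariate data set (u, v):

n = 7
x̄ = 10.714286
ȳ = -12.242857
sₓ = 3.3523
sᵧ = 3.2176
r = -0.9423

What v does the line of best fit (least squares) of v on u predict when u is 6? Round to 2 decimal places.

-7.98

b = r · sᵧ/sₓ = -0.9423 · 3.2176/3.3523 = -0.904437
a = ȳ − b·x̄ = -12.242857 − (-0.904437)·10.714286 = -2.552459
ŷ(6) = a + b·6 = -2.552459 + (-0.904437)·6 = -7.979082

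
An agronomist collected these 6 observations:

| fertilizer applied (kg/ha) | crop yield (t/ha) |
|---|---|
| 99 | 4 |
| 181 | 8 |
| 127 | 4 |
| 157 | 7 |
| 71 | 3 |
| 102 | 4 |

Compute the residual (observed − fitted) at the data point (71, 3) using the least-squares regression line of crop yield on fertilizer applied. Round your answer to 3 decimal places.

n = 6, Σx = 737, Σy = 30, Σxy = 4072, Σx² = 98785
Sxx = Σx² − (Σx)²/n = 98785 − 90528.166667 = 8256.833333
Sxy = Σxy − (Σx)(Σy)/n = 4072 − 3685 = 387
b = Sxy/Sxx = 387/8256.833333 = 0.046870
a = ȳ − b·x̄ = 5 − 0.046870·122.833333 = -0.757231
ŷ(71) = -0.757231 + 0.046870·71 = 2.570558
residual = y − ŷ = 3 − 2.570558 = 0.429442

0.429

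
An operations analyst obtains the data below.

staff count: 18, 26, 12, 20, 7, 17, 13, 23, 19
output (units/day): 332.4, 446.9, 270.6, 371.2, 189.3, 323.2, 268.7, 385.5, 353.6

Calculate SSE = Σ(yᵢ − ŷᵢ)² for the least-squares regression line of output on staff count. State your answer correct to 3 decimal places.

575.574

n = 9, Σx = 155, Σy = 2941.4, Σxy = 54171.3, Σx² = 2941, Σy² = 1007358.8
Sxx = Σx² − (Σx)²/n = 2941 − 2669.444444 = 271.555556
Sxy = Σxy − (Σx)(Σy)/n = 54171.3 − 50657.444444 = 3513.855556
Syy = Σy² − (Σy)²/n = 1007358.8 − 961314.884444 = 46043.915556
b = Sxy/Sxx = 3513.855556/271.555556 = 12.939730
SSE = Syy − b·Sxy = 46043.915556 − 12.939730·3513.855556 = 575.573580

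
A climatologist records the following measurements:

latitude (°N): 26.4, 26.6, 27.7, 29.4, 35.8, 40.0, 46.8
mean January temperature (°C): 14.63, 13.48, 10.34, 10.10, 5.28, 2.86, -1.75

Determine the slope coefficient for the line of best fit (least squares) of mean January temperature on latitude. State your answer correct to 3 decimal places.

n = 7, Σx = 232.7, Σy = 54.94, Σxy = 1549.682, Σx² = 8108.05
Sxx = Σx² − (Σx)²/n = 8108.05 − 7735.612857 = 372.437143
Sxy = Σxy − (Σx)(Σy)/n = 1549.682 − 1826.362571 = -276.680571
b = Sxy/Sxx = -276.680571/372.437143 = -0.742892

-0.743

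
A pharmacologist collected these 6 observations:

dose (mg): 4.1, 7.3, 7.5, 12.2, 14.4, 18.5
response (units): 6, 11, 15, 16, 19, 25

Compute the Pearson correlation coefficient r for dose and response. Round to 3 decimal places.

n = 6, Σx = 64, Σy = 92, Σxy = 1148.7, Σx² = 824.8, Σy² = 1624
Sxx = Σx² − (Σx)²/n = 824.8 − 682.666667 = 142.133333
Sxy = Σxy − (Σx)(Σy)/n = 1148.7 − 981.333333 = 167.366667
Syy = Σy² − (Σy)²/n = 1624 − 1410.666667 = 213.333333
r = Sxy/√(Sxx·Syy) = 167.366667/√(30321.777778) = 167.366667/174.131496 = 0.961151

0.961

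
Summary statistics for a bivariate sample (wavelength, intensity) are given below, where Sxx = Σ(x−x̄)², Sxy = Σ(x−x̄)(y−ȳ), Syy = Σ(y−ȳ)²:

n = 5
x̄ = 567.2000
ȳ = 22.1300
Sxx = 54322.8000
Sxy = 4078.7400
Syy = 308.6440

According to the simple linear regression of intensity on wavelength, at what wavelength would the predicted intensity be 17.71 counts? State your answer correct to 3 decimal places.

508.332

b = Sxy/Sxx = 4078.74/54322.8 = 0.075083
a = ȳ − b·x̄ = 22.13 − 0.075083·567.2 = -20.457299
Set a + b·x = 17.71: x = (17.71 − (-20.457299)) / 0.075083 = 508.332120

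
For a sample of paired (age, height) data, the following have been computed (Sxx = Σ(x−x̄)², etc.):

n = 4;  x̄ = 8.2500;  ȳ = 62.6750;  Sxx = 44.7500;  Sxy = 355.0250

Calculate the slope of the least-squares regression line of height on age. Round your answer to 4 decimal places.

7.9335

b = Sxy/Sxx = 355.025/44.75 = 7.933520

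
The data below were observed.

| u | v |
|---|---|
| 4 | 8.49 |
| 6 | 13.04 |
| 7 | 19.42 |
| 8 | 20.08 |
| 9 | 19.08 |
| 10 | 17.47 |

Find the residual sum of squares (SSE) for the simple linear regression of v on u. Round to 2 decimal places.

n = 6, Σx = 44, Σy = 97.58, Σxy = 755.2, Σx² = 346, Σy² = 1691.7118
Sxx = Σx² − (Σx)²/n = 346 − 322.666667 = 23.333333
Sxy = Σxy − (Σx)(Σy)/n = 755.2 − 715.586667 = 39.613333
Syy = Σy² − (Σy)²/n = 1691.7118 − 1586.976067 = 104.735733
b = Sxy/Sxx = 39.613333/23.333333 = 1.697714
SSE = Syy − b·Sxy = 104.735733 − 1.697714·39.613333 = 37.483611

37.48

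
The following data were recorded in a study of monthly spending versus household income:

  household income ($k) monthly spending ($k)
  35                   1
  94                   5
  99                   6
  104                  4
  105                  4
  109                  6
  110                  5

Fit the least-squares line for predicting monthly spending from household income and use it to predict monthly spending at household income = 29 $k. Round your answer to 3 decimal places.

0.832

n = 7, Σx = 656, Σy = 31, Σxy = 3139, Σx² = 65684
Sxx = Σx² − (Σx)²/n = 65684 − 61476.571429 = 4207.428571
Sxy = Σxy − (Σx)(Σy)/n = 3139 − 2905.142857 = 233.857143
b = Sxy/Sxx = 233.857143/4207.428571 = 0.055582
a = ȳ − b·x̄ = 4.428571 − 0.055582·93.714286 = -0.780253
ŷ(29) = a + b·29 = -0.780253 + 0.055582·29 = 0.831624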